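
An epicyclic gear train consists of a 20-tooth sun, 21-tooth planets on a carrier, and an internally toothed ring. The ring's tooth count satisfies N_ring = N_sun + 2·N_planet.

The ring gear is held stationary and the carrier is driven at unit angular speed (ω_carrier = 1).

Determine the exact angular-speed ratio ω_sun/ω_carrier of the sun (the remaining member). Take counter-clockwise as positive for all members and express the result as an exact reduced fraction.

N_ring = 20 + 2·21 = 62
20(ω_s−ω_c) = −62(ω_r−ω_c),  ω_r=0, ω_c=1
ω_s = 1 − (62/20)(0−1) = 41/10
ω_s/ω_c = 41/10

41/10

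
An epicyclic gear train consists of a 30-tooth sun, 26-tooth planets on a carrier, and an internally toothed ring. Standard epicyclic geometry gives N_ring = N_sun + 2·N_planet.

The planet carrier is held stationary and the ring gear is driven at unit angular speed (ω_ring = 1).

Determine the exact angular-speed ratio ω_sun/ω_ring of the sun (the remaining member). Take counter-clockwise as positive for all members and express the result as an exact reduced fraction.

N_ring = 30 + 2·26 = 82
30(ω_s−ω_c) = −82(ω_r−ω_c),  ω_c=0, ω_r=1
ω_s = 0 − (82/30)(1−0) = -41/15
ω_s/ω_r = -41/15

-41/15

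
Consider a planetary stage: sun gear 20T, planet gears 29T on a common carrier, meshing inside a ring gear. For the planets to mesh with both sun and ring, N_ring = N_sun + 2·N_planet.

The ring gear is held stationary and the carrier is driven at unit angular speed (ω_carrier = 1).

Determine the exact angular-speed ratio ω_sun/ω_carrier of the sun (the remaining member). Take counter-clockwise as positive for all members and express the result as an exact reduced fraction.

N_ring = 20 + 2·29 = 78
20(ω_s−ω_c) = −78(ω_r−ω_c),  ω_r=0, ω_c=1
ω_s = 1 − (78/20)(0−1) = 49/10
ω_s/ω_c = 49/10

49/10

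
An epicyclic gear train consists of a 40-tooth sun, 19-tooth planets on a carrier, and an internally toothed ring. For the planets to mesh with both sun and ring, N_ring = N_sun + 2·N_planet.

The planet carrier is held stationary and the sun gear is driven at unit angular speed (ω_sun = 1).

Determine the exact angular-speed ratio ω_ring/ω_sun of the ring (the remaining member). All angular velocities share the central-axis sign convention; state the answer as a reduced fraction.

-20/39

N_ring = 40 + 2·19 = 78
40(ω_s−ω_c) = −78(ω_r−ω_c),  ω_c=0, ω_s=1
ω_r = 0 − (40/78)(1−0) = -20/39
ω_r/ω_s = -20/39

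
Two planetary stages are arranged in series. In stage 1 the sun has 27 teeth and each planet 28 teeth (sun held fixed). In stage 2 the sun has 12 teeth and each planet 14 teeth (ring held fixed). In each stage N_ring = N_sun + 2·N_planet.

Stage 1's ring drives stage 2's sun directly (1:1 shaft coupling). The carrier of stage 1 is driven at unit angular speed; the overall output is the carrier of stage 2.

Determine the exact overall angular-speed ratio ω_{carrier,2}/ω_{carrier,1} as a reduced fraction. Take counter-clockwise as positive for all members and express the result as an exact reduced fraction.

Stage 1: N_ring = 27 + 2·28 = 83
Stage 1: 27(ω_s−ω_c) = −83(ω_r−ω_c),  ω_s=0, ω_c=1
Stage 1: ω_r = 1 − (27/83)(0−1) = 110/83
  ⇒ ω_r¹/ω_c¹ = 110/83
Stage 2: N_ring = 12 + 2·14 = 40
Stage 2: 12(ω_s−ω_c) = −40(ω_r−ω_c),  ω_r=0, ω_s=1
Stage 2: 12(1−ω_c) = −40(0−ω_c)  ⇒  52ω_c = 12  ⇒  ω_c = 3/13
  ⇒ ω_c²/ω_s² = 3/13
Coupling ω_s² = ω_r¹ ⇒ overall = 110/83 × 3/13 = 330/1079

330/1079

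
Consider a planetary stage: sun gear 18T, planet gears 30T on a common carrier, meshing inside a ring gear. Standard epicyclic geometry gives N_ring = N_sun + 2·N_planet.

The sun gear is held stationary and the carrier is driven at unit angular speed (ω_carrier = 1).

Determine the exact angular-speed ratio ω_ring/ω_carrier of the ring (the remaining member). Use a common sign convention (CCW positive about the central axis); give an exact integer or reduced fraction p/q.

16/13

N_ring = 18 + 2·30 = 78
18(ω_s−ω_c) = −78(ω_r−ω_c),  ω_s=0, ω_c=1
ω_r = 1 − (18/78)(0−1) = 16/13
ω_r/ω_c = 16/13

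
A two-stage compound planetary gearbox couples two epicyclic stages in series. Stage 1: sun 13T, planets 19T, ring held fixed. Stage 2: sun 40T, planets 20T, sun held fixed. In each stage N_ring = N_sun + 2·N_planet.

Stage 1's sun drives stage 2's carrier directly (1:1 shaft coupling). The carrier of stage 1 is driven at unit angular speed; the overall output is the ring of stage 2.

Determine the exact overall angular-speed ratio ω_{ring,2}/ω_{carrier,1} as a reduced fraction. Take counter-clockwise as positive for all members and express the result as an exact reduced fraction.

Stage 1: N_ring = 13 + 2·19 = 51
Stage 1: 13(ω_s−ω_c) = −51(ω_r−ω_c),  ω_r=0, ω_c=1
Stage 1: ω_s = 1 − (51/13)(0−1) = 64/13
  ⇒ ω_s¹/ω_c¹ = 64/13
Stage 2: N_ring = 40 + 2·20 = 80
Stage 2: 40(ω_s−ω_c) = −80(ω_r−ω_c),  ω_s=0, ω_c=1
Stage 2: ω_r = 1 − (40/80)(0−1) = 3/2
  ⇒ ω_r²/ω_c² = 3/2
Coupling ω_c² = ω_s¹ ⇒ overall = 64/13 × 3/2 = 96/13

96/13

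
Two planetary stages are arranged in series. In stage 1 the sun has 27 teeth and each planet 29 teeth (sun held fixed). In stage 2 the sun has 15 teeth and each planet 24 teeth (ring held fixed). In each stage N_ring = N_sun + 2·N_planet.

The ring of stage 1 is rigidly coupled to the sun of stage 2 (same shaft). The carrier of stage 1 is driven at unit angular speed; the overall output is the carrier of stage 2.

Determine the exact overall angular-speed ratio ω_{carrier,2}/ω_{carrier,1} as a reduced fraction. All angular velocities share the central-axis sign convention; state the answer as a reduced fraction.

56/221

Stage 1: N_ring = 27 + 2·29 = 85
Stage 1: 27(ω_s−ω_c) = −85(ω_r−ω_c),  ω_s=0, ω_c=1
Stage 1: ω_r = 1 − (27/85)(0−1) = 112/85
  ⇒ ω_r¹/ω_c¹ = 112/85
Stage 2: N_ring = 15 + 2·24 = 63
Stage 2: 15(ω_s−ω_c) = −63(ω_r−ω_c),  ω_r=0, ω_s=1
Stage 2: 15(1−ω_c) = −63(0−ω_c)  ⇒  78ω_c = 15  ⇒  ω_c = 5/26
  ⇒ ω_c²/ω_s² = 5/26
Coupling ω_s² = ω_r¹ ⇒ overall = 112/85 × 5/26 = 56/221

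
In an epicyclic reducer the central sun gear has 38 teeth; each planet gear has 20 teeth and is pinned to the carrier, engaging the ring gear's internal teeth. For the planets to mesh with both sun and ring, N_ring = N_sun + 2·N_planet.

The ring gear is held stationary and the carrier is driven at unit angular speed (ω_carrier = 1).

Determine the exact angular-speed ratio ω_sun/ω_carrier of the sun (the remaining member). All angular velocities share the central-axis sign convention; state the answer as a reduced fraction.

58/19

N_ring = 38 + 2·20 = 78
38(ω_s−ω_c) = −78(ω_r−ω_c),  ω_r=0, ω_c=1
ω_s = 1 − (78/38)(0−1) = 58/19
ω_s/ω_c = 58/19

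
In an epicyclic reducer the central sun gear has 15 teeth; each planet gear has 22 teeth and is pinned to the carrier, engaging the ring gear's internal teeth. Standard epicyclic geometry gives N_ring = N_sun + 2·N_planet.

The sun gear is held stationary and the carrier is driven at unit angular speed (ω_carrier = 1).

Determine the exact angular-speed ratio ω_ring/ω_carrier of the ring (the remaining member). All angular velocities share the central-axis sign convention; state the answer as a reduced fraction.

74/59

N_ring = 15 + 2·22 = 59
15(ω_s−ω_c) = −59(ω_r−ω_c),  ω_s=0, ω_c=1
ω_r = 1 − (15/59)(0−1) = 74/59
ω_r/ω_c = 74/59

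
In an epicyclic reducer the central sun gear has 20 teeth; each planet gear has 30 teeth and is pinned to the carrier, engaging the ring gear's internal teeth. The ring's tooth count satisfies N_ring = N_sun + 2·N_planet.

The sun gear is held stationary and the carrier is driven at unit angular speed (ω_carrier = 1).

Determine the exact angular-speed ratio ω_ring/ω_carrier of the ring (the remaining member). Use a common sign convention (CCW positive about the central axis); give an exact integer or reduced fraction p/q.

5/4

N_ring = 20 + 2·30 = 80
20(ω_s−ω_c) = −80(ω_r−ω_c),  ω_s=0, ω_c=1
ω_r = 1 − (20/80)(0−1) = 5/4
ω_r/ω_c = 5/4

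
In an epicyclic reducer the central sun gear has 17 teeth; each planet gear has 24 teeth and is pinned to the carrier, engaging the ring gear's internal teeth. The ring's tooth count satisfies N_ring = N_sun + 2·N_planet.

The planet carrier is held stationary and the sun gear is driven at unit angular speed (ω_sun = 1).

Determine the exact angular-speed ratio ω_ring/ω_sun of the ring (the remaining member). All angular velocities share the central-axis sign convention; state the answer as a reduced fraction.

-17/65

N_ring = 17 + 2·24 = 65
17(ω_s−ω_c) = −65(ω_r−ω_c),  ω_c=0, ω_s=1
ω_r = 0 − (17/65)(1−0) = -17/65
ω_r/ω_s = -17/65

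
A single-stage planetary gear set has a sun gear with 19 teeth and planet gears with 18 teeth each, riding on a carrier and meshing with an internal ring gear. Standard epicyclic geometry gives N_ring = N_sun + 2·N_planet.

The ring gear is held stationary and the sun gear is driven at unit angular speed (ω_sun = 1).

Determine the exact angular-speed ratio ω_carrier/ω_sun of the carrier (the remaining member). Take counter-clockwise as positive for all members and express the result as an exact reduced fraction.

N_ring = 19 + 2·18 = 55
19(ω_s−ω_c) = −55(ω_r−ω_c),  ω_r=0, ω_s=1
19(1−ω_c) = −55(0−ω_c)  ⇒  74ω_c = 19  ⇒  ω_c = 19/74
ω_c/ω_s = 19/74

19/74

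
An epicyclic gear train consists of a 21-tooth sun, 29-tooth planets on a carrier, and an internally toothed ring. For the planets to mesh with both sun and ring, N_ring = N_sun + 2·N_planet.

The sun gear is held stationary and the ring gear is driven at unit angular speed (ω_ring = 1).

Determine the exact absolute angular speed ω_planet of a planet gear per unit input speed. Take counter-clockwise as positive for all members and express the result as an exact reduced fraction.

79/58

N_ring = 21 + 2·29 = 79
21(ω_s−ω_c) = −79(ω_r−ω_c),  ω_s=0, ω_r=1
21(0−ω_c) = −79(1−ω_c)  ⇒  100ω_c = 79  ⇒  ω_c = 79/100
sun–planet: 21·(0−79/100) = −29·(ω_p−ω_c)  ⇒  ω_p−ω_c = −(21/29)·(-79/100) = 1659/2900
ω_p = 79/100 + 1659/2900 = 79/58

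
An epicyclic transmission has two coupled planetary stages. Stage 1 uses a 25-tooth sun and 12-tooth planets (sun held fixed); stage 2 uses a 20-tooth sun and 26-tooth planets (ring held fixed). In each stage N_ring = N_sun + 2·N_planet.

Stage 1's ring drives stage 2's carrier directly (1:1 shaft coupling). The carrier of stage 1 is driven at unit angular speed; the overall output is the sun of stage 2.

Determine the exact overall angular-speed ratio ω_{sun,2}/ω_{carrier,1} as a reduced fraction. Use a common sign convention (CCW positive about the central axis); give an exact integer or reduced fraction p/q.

1702/245

Stage 1: N_ring = 25 + 2·12 = 49
Stage 1: 25(ω_s−ω_c) = −49(ω_r−ω_c),  ω_s=0, ω_c=1
Stage 1: ω_r = 1 − (25/49)(0−1) = 74/49
  ⇒ ω_r¹/ω_c¹ = 74/49
Stage 2: N_ring = 20 + 2·26 = 72
Stage 2: 20(ω_s−ω_c) = −72(ω_r−ω_c),  ω_r=0, ω_c=1
Stage 2: ω_s = 1 − (72/20)(0−1) = 23/5
  ⇒ ω_s²/ω_c² = 23/5
Coupling ω_c² = ω_r¹ ⇒ overall = 74/49 × 23/5 = 1702/245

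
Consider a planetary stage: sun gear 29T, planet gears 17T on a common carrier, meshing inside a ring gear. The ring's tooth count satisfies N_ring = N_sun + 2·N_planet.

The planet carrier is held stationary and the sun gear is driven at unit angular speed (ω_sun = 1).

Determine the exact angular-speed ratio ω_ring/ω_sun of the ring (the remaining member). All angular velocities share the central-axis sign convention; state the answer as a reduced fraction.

-29/63

N_ring = 29 + 2·17 = 63
29(ω_s−ω_c) = −63(ω_r−ω_c),  ω_c=0, ω_s=1
ω_r = 0 − (29/63)(1−0) = -29/63
ω_r/ω_s = -29/63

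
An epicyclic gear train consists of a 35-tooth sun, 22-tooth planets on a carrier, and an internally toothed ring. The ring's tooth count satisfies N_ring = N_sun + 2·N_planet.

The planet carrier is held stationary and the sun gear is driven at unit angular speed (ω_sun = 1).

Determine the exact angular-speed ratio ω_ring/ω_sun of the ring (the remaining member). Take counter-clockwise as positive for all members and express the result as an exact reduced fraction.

N_ring = 35 + 2·22 = 79
35(ω_s−ω_c) = −79(ω_r−ω_c),  ω_c=0, ω_s=1
ω_r = 0 − (35/79)(1−0) = -35/79
ω_r/ω_s = -35/79

-35/79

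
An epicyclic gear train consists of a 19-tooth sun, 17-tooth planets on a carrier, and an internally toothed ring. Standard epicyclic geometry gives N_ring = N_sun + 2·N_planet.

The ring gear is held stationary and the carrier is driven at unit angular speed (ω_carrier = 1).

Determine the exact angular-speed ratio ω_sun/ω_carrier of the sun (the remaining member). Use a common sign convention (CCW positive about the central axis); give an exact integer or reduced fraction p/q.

N_ring = 19 + 2·17 = 53
19(ω_s−ω_c) = −53(ω_r−ω_c),  ω_r=0, ω_c=1
ω_s = 1 − (53/19)(0−1) = 72/19
ω_s/ω_c = 72/19

72/19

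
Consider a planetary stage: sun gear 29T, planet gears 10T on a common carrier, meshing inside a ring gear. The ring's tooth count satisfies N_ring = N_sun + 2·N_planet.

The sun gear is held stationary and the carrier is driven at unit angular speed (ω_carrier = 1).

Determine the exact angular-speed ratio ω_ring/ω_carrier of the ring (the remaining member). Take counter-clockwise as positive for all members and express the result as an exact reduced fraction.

78/49

N_ring = 29 + 2·10 = 49
29(ω_s−ω_c) = −49(ω_r−ω_c),  ω_s=0, ω_c=1
ω_r = 1 − (29/49)(0−1) = 78/49
ω_r/ω_c = 78/49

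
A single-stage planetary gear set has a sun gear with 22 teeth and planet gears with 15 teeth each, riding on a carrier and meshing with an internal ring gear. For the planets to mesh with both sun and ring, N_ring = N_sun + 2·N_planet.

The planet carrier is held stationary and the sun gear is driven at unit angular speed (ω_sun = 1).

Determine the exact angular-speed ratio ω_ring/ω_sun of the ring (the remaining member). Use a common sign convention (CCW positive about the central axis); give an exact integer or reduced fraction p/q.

N_ring = 22 + 2·15 = 52
22(ω_s−ω_c) = −52(ω_r−ω_c),  ω_c=0, ω_s=1
ω_r = 0 − (22/52)(1−0) = -11/26
ω_r/ω_s = -11/26

-11/26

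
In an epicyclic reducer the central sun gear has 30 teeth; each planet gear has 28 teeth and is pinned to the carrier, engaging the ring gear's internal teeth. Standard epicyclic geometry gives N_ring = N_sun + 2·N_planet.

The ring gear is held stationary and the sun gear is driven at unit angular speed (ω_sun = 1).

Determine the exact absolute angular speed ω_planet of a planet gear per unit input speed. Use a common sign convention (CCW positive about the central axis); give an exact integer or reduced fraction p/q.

-15/28

N_ring = 30 + 2·28 = 86
30(ω_s−ω_c) = −86(ω_r−ω_c),  ω_r=0, ω_s=1
30(1−ω_c) = −86(0−ω_c)  ⇒  116ω_c = 30  ⇒  ω_c = 15/58
sun–planet: 30·(1−15/58) = −28·(ω_p−ω_c)  ⇒  ω_p−ω_c = −(30/28)·(43/58) = -645/812
ω_p = 15/58 − 645/812 = -15/28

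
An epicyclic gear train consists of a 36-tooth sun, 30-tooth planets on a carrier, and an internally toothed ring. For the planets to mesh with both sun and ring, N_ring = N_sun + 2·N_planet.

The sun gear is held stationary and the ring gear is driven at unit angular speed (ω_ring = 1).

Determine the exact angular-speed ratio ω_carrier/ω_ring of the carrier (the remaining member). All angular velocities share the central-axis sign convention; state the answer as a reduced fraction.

N_ring = 36 + 2·30 = 96
36(ω_s−ω_c) = −96(ω_r−ω_c),  ω_s=0, ω_r=1
36(0−ω_c) = −96(1−ω_c)  ⇒  132ω_c = 96  ⇒  ω_c = 8/11
ω_c/ω_r = 8/11

8/11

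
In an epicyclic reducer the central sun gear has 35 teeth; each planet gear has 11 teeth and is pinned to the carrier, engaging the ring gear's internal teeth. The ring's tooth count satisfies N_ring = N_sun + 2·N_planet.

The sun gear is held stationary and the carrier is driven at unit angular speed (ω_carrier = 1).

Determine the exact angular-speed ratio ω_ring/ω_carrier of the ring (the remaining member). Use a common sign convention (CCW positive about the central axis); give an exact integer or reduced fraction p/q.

N_ring = 35 + 2·11 = 57
35(ω_s−ω_c) = −57(ω_r−ω_c),  ω_s=0, ω_c=1
ω_r = 1 − (35/57)(0−1) = 92/57
ω_r/ω_c = 92/57

92/57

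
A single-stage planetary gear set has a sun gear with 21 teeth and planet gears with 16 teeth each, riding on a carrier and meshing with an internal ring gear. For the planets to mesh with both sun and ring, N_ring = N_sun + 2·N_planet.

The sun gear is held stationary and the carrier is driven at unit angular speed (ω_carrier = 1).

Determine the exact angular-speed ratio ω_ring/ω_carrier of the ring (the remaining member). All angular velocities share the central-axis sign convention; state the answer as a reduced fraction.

N_ring = 21 + 2·16 = 53
21(ω_s−ω_c) = −53(ω_r−ω_c),  ω_s=0, ω_c=1
ω_r = 1 − (21/53)(0−1) = 74/53
ω_r/ω_c = 74/53

74/53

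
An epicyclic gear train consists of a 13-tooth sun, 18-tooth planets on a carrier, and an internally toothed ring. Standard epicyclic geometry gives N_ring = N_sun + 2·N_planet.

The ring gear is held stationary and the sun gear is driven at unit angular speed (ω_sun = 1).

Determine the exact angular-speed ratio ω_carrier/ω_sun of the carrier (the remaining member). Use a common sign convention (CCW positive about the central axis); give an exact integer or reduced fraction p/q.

N_ring = 13 + 2·18 = 49
13(ω_s−ω_c) = −49(ω_r−ω_c),  ω_r=0, ω_s=1
13(1−ω_c) = −49(0−ω_c)  ⇒  62ω_c = 13  ⇒  ω_c = 13/62
ω_c/ω_s = 13/62

13/62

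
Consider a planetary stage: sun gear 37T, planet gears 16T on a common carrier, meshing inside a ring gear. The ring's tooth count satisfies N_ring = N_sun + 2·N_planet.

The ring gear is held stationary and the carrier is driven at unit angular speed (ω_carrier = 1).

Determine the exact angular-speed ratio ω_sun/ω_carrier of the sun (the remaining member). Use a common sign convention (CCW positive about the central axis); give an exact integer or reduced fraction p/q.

106/37

N_ring = 37 + 2·16 = 69
37(ω_s−ω_c) = −69(ω_r−ω_c),  ω_r=0, ω_c=1
ω_s = 1 − (69/37)(0−1) = 106/37
ω_s/ω_c = 106/37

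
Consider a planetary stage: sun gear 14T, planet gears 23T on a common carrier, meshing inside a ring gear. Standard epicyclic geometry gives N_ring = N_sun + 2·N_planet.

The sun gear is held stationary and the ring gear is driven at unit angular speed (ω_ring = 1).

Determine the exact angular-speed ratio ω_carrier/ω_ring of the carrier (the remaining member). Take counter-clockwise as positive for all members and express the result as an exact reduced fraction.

30/37

N_ring = 14 + 2·23 = 60
14(ω_s−ω_c) = −60(ω_r−ω_c),  ω_s=0, ω_r=1
14(0−ω_c) = −60(1−ω_c)  ⇒  74ω_c = 60  ⇒  ω_c = 30/37
ω_c/ω_r = 30/37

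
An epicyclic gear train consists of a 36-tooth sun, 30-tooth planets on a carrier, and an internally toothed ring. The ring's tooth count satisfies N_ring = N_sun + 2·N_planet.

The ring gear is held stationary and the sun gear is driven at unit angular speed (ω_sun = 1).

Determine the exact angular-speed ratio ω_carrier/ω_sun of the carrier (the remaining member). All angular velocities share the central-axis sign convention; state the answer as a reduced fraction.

N_ring = 36 + 2·30 = 96
36(ω_s−ω_c) = −96(ω_r−ω_c),  ω_r=0, ω_s=1
36(1−ω_c) = −96(0−ω_c)  ⇒  132ω_c = 36  ⇒  ω_c = 3/11
ω_c/ω_s = 3/11

3/11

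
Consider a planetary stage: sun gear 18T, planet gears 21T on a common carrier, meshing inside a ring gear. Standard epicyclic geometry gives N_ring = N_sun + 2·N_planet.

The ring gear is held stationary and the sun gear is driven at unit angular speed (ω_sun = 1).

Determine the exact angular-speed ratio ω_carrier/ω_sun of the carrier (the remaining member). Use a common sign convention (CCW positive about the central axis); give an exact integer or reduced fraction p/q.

3/13

N_ring = 18 + 2·21 = 60
18(ω_s−ω_c) = −60(ω_r−ω_c),  ω_r=0, ω_s=1
18(1−ω_c) = −60(0−ω_c)  ⇒  78ω_c = 18  ⇒  ω_c = 3/13
ω_c/ω_s = 3/13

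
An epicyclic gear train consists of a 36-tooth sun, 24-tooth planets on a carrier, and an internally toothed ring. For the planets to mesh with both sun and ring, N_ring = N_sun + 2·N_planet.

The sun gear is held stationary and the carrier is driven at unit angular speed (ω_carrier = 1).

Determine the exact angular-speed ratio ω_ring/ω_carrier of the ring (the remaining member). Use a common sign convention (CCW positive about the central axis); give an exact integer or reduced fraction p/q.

N_ring = 36 + 2·24 = 84
36(ω_s−ω_c) = −84(ω_r−ω_c),  ω_s=0, ω_c=1
ω_r = 1 − (36/84)(0−1) = 10/7
ω_r/ω_c = 10/7

10/7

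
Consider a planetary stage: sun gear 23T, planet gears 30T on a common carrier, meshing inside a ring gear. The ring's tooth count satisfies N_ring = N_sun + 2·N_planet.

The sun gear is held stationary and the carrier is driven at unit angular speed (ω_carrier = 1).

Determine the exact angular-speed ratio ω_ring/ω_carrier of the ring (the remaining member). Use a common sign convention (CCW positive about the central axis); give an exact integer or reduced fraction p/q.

N_ring = 23 + 2·30 = 83
23(ω_s−ω_c) = −83(ω_r−ω_c),  ω_s=0, ω_c=1
ω_r = 1 − (23/83)(0−1) = 106/83
ω_r/ω_c = 106/83

106/83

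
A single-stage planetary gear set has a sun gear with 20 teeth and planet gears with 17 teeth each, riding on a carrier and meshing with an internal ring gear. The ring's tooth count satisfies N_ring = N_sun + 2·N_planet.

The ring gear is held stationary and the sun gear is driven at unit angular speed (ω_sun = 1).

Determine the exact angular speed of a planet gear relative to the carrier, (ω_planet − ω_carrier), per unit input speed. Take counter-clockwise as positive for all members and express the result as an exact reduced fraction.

N_ring = 20 + 2·17 = 54
20(ω_s−ω_c) = −54(ω_r−ω_c),  ω_r=0, ω_s=1
20(1−ω_c) = −54(0−ω_c)  ⇒  74ω_c = 20  ⇒  ω_c = 10/37
sun–planet: 20·(1−10/37) = −17·(ω_p−ω_c)  ⇒  ω_p−ω_c = −(20/17)·(27/37) = -540/629

-540/629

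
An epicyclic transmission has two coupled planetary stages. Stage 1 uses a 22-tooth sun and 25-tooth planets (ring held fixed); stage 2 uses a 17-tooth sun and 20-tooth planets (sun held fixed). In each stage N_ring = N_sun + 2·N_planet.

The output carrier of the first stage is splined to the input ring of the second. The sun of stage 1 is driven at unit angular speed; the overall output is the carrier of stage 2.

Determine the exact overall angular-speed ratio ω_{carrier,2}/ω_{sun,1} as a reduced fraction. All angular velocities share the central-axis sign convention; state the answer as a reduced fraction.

627/3478

Stage 1: N_ring = 22 + 2·25 = 72
Stage 1: 22(ω_s−ω_c) = −72(ω_r−ω_c),  ω_r=0, ω_s=1
Stage 1: 22(1−ω_c) = −72(0−ω_c)  ⇒  94ω_c = 22  ⇒  ω_c = 11/47
  ⇒ ω_c¹/ω_s¹ = 11/47
Stage 2: N_ring = 17 + 2·20 = 57
Stage 2: 17(ω_s−ω_c) = −57(ω_r−ω_c),  ω_s=0, ω_r=1
Stage 2: 17(0−ω_c) = −57(1−ω_c)  ⇒  74ω_c = 57  ⇒  ω_c = 57/74
  ⇒ ω_c²/ω_r² = 57/74
Coupling ω_r² = ω_c¹ ⇒ overall = 11/47 × 57/74 = 627/3478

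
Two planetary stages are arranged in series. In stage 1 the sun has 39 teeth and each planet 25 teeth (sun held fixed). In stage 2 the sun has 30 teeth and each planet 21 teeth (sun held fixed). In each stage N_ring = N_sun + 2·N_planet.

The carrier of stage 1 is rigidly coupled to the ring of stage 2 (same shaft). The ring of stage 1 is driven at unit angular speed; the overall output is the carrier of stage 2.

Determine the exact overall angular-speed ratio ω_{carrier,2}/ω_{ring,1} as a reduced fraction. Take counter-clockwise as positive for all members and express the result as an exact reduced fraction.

267/544

Stage 1: N_ring = 39 + 2·25 = 89
Stage 1: 39(ω_s−ω_c) = −89(ω_r−ω_c),  ω_s=0, ω_r=1
Stage 1: 39(0−ω_c) = −89(1−ω_c)  ⇒  128ω_c = 89  ⇒  ω_c = 89/128
  ⇒ ω_c¹/ω_r¹ = 89/128
Stage 2: N_ring = 30 + 2·21 = 72
Stage 2: 30(ω_s−ω_c) = −72(ω_r−ω_c),  ω_s=0, ω_r=1
Stage 2: 30(0−ω_c) = −72(1−ω_c)  ⇒  102ω_c = 72  ⇒  ω_c = 12/17
  ⇒ ω_c²/ω_r² = 12/17
Coupling ω_r² = ω_c¹ ⇒ overall = 89/128 × 12/17 = 267/544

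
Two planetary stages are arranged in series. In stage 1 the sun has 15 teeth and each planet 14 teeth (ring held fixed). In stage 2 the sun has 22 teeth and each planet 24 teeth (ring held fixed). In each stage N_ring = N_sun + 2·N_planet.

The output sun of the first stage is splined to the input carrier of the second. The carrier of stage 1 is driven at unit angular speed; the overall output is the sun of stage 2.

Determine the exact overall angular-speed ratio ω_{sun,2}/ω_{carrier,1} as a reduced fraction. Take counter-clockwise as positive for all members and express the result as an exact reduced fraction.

Stage 1: N_ring = 15 + 2·14 = 43
Stage 1: 15(ω_s−ω_c) = −43(ω_r−ω_c),  ω_r=0, ω_c=1
Stage 1: ω_s = 1 − (43/15)(0−1) = 58/15
  ⇒ ω_s¹/ω_c¹ = 58/15
Stage 2: N_ring = 22 + 2·24 = 70
Stage 2: 22(ω_s−ω_c) = −70(ω_r−ω_c),  ω_r=0, ω_c=1
Stage 2: ω_s = 1 − (70/22)(0−1) = 46/11
  ⇒ ω_s²/ω_c² = 46/11
Coupling ω_c² = ω_s¹ ⇒ overall = 58/15 × 46/11 = 2668/165

2668/165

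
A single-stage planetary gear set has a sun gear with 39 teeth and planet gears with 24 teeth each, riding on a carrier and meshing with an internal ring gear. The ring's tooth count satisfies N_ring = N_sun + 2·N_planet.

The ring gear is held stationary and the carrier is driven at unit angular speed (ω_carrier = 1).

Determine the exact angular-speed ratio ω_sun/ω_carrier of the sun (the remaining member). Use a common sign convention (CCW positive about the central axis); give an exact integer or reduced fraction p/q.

42/13

N_ring = 39 + 2·24 = 87
39(ω_s−ω_c) = −87(ω_r−ω_c),  ω_r=0, ω_c=1
ω_s = 1 − (87/39)(0−1) = 42/13
ω_s/ω_c = 42/13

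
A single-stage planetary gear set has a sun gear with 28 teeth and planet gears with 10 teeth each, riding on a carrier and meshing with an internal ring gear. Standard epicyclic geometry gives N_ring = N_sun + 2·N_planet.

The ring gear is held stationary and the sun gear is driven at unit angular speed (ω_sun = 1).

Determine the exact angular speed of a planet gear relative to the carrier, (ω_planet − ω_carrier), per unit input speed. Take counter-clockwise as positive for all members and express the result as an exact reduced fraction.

-168/95

N_ring = 28 + 2·10 = 48
28(ω_s−ω_c) = −48(ω_r−ω_c),  ω_r=0, ω_s=1
28(1−ω_c) = −48(0−ω_c)  ⇒  76ω_c = 28  ⇒  ω_c = 7/19
sun–planet: 28·(1−7/19) = −10·(ω_p−ω_c)  ⇒  ω_p−ω_c = −(28/10)·(12/19) = -168/95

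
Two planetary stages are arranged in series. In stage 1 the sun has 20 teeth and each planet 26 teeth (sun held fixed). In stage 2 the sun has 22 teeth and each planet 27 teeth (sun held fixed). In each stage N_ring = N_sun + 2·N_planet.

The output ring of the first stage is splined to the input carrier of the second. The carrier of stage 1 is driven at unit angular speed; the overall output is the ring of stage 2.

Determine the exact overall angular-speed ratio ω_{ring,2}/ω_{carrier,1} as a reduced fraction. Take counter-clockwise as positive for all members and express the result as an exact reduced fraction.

1127/684

Stage 1: N_ring = 20 + 2·26 = 72
Stage 1: 20(ω_s−ω_c) = −72(ω_r−ω_c),  ω_s=0, ω_c=1
Stage 1: ω_r = 1 − (20/72)(0−1) = 23/18
  ⇒ ω_r¹/ω_c¹ = 23/18
Stage 2: N_ring = 22 + 2·27 = 76
Stage 2: 22(ω_s−ω_c) = −76(ω_r−ω_c),  ω_s=0, ω_c=1
Stage 2: ω_r = 1 − (22/76)(0−1) = 49/38
  ⇒ ω_r²/ω_c² = 49/38
Coupling ω_c² = ω_r¹ ⇒ overall = 23/18 × 49/38 = 1127/684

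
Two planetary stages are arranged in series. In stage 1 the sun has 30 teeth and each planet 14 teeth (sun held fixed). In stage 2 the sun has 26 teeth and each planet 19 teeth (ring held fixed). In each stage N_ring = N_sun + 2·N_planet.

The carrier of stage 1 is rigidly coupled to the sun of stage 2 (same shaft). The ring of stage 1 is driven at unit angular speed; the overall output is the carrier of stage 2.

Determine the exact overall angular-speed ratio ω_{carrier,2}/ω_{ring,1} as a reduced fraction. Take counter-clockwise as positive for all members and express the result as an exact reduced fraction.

377/1980

Stage 1: N_ring = 30 + 2·14 = 58
Stage 1: 30(ω_s−ω_c) = −58(ω_r−ω_c),  ω_s=0, ω_r=1
Stage 1: 30(0−ω_c) = −58(1−ω_c)  ⇒  88ω_c = 58  ⇒  ω_c = 29/44
  ⇒ ω_c¹/ω_r¹ = 29/44
Stage 2: N_ring = 26 + 2·19 = 64
Stage 2: 26(ω_s−ω_c) = −64(ω_r−ω_c),  ω_r=0, ω_s=1
Stage 2: 26(1−ω_c) = −64(0−ω_c)  ⇒  90ω_c = 26  ⇒  ω_c = 13/45
  ⇒ ω_c²/ω_s² = 13/45
Coupling ω_s² = ω_c¹ ⇒ overall = 29/44 × 13/45 = 377/1980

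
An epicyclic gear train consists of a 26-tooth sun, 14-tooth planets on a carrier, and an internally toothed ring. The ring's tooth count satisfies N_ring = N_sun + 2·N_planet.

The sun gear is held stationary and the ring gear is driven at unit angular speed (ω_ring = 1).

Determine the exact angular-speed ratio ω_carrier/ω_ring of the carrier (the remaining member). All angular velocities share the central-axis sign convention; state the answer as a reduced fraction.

27/40

N_ring = 26 + 2·14 = 54
26(ω_s−ω_c) = −54(ω_r−ω_c),  ω_s=0, ω_r=1
26(0−ω_c) = −54(1−ω_c)  ⇒  80ω_c = 54  ⇒  ω_c = 27/40
ω_c/ω_r = 27/40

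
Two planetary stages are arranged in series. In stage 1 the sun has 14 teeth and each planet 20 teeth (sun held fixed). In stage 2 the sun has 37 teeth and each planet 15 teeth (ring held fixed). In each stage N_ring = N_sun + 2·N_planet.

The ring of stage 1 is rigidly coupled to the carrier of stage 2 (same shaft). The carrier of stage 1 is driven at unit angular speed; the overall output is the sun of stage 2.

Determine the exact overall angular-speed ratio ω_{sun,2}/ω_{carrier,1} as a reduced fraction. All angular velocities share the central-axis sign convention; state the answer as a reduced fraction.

3536/999

Stage 1: N_ring = 14 + 2·20 = 54
Stage 1: 14(ω_s−ω_c) = −54(ω_r−ω_c),  ω_s=0, ω_c=1
Stage 1: ω_r = 1 − (14/54)(0−1) = 34/27
  ⇒ ω_r¹/ω_c¹ = 34/27
Stage 2: N_ring = 37 + 2·15 = 67
Stage 2: 37(ω_s−ω_c) = −67(ω_r−ω_c),  ω_r=0, ω_c=1
Stage 2: ω_s = 1 − (67/37)(0−1) = 104/37
  ⇒ ω_s²/ω_c² = 104/37
Coupling ω_c² = ω_r¹ ⇒ overall = 34/27 × 104/37 = 3536/999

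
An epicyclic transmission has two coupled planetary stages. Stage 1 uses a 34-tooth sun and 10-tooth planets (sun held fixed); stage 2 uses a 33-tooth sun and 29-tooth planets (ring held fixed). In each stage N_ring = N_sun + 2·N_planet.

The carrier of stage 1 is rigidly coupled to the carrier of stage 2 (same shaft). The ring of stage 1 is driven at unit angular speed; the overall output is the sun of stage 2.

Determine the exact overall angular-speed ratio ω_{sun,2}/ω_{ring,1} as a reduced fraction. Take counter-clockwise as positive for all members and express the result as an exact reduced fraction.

279/121

Stage 1: N_ring = 34 + 2·10 = 54
Stage 1: 34(ω_s−ω_c) = −54(ω_r−ω_c),  ω_s=0, ω_r=1
Stage 1: 34(0−ω_c) = −54(1−ω_c)  ⇒  88ω_c = 54  ⇒  ω_c = 27/44
  ⇒ ω_c¹/ω_r¹ = 27/44
Stage 2: N_ring = 33 + 2·29 = 91
Stage 2: 33(ω_s−ω_c) = −91(ω_r−ω_c),  ω_r=0, ω_c=1
Stage 2: ω_s = 1 − (91/33)(0−1) = 124/33
  ⇒ ω_s²/ω_c² = 124/33
Coupling ω_c² = ω_c¹ ⇒ overall = 27/44 × 124/33 = 279/121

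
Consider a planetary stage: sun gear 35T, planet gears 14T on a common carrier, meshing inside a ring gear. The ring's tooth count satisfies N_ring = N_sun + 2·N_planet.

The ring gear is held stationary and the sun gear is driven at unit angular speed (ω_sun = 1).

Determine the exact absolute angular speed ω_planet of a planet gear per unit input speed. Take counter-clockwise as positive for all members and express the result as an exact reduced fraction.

-5/4

N_ring = 35 + 2·14 = 63
35(ω_s−ω_c) = −63(ω_r−ω_c),  ω_r=0, ω_s=1
35(1−ω_c) = −63(0−ω_c)  ⇒  98ω_c = 35  ⇒  ω_c = 5/14
sun–planet: 35·(1−5/14) = −14·(ω_p−ω_c)  ⇒  ω_p−ω_c = −(35/14)·(9/14) = -45/28
ω_p = 5/14 − 45/28 = -5/4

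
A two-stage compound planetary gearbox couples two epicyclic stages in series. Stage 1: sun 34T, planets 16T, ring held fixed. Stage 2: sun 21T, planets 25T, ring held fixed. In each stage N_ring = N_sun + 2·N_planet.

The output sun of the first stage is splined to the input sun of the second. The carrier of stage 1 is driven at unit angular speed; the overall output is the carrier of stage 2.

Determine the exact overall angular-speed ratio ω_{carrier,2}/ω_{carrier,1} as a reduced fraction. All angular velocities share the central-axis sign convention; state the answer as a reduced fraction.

525/782

Stage 1: N_ring = 34 + 2·16 = 66
Stage 1: 34(ω_s−ω_c) = −66(ω_r−ω_c),  ω_r=0, ω_c=1
Stage 1: ω_s = 1 − (66/34)(0−1) = 50/17
  ⇒ ω_s¹/ω_c¹ = 50/17
Stage 2: N_ring = 21 + 2·25 = 71
Stage 2: 21(ω_s−ω_c) = −71(ω_r−ω_c),  ω_r=0, ω_s=1
Stage 2: 21(1−ω_c) = −71(0−ω_c)  ⇒  92ω_c = 21  ⇒  ω_c = 21/92
  ⇒ ω_c²/ω_s² = 21/92
Coupling ω_s² = ω_s¹ ⇒ overall = 50/17 × 21/92 = 525/782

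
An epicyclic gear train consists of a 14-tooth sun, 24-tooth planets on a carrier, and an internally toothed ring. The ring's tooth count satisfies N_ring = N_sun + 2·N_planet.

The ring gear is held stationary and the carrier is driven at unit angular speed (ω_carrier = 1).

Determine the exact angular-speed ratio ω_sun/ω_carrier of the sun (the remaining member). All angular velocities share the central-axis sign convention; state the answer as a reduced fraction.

N_ring = 14 + 2·24 = 62
14(ω_s−ω_c) = −62(ω_r−ω_c),  ω_r=0, ω_c=1
ω_s = 1 − (62/14)(0−1) = 38/7
ω_s/ω_c = 38/7

38/7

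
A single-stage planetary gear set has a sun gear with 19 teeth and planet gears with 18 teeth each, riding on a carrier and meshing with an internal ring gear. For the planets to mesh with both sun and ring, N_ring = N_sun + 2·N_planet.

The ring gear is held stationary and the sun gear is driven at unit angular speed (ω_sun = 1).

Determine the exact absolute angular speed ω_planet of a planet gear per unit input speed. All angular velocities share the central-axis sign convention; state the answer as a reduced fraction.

-19/36

N_ring = 19 + 2·18 = 55
19(ω_s−ω_c) = −55(ω_r−ω_c),  ω_r=0, ω_s=1
19(1−ω_c) = −55(0−ω_c)  ⇒  74ω_c = 19  ⇒  ω_c = 19/74
sun–planet: 19·(1−19/74) = −18·(ω_p−ω_c)  ⇒  ω_p−ω_c = −(19/18)·(55/74) = -1045/1332
ω_p = 19/74 − 1045/1332 = -19/36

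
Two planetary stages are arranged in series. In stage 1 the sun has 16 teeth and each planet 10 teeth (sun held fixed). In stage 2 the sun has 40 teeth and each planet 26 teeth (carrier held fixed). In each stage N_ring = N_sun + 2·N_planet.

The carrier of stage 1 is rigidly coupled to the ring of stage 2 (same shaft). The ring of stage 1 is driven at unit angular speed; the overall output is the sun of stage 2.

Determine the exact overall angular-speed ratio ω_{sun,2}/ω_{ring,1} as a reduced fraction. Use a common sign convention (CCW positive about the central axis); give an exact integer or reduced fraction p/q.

-207/130

Stage 1: N_ring = 16 + 2·10 = 36
Stage 1: 16(ω_s−ω_c) = −36(ω_r−ω_c),  ω_s=0, ω_r=1
Stage 1: 16(0−ω_c) = −36(1−ω_c)  ⇒  52ω_c = 36  ⇒  ω_c = 9/13
  ⇒ ω_c¹/ω_r¹ = 9/13
Stage 2: N_ring = 40 + 2·26 = 92
Stage 2: 40(ω_s−ω_c) = −92(ω_r−ω_c),  ω_c=0, ω_r=1
Stage 2: ω_s = 0 − (92/40)(1−0) = -23/10
  ⇒ ω_s²/ω_r² = -23/10
Coupling ω_r² = ω_c¹ ⇒ overall = 9/13 × -23/10 = -207/130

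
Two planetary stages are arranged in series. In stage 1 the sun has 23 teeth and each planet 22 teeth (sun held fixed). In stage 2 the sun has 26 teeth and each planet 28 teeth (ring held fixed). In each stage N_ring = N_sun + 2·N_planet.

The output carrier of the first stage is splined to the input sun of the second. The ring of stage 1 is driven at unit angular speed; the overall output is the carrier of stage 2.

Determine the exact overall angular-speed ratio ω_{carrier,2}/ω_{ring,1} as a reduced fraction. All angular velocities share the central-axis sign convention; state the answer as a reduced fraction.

Stage 1: N_ring = 23 + 2·22 = 67
Stage 1: 23(ω_s−ω_c) = −67(ω_r−ω_c),  ω_s=0, ω_r=1
Stage 1: 23(0−ω_c) = −67(1−ω_c)  ⇒  90ω_c = 67  ⇒  ω_c = 67/90
  ⇒ ω_c¹/ω_r¹ = 67/90
Stage 2: N_ring = 26 + 2·28 = 82
Stage 2: 26(ω_s−ω_c) = −82(ω_r−ω_c),  ω_r=0, ω_s=1
Stage 2: 26(1−ω_c) = −82(0−ω_c)  ⇒  108ω_c = 26  ⇒  ω_c = 13/54
  ⇒ ω_c²/ω_s² = 13/54
Coupling ω_s² = ω_c¹ ⇒ overall = 67/90 × 13/54 = 871/4860

871/4860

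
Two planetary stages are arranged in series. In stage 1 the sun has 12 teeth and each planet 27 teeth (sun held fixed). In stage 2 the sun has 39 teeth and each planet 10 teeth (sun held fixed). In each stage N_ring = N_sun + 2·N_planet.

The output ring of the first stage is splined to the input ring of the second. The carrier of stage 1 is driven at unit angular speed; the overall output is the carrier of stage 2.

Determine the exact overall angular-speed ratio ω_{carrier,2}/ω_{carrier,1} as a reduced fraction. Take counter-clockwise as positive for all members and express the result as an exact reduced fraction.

Stage 1: N_ring = 12 + 2·27 = 66
Stage 1: 12(ω_s−ω_c) = −66(ω_r−ω_c),  ω_s=0, ω_c=1
Stage 1: ω_r = 1 − (12/66)(0−1) = 13/11
  ⇒ ω_r¹/ω_c¹ = 13/11
Stage 2: N_ring = 39 + 2·10 = 59
Stage 2: 39(ω_s−ω_c) = −59(ω_r−ω_c),  ω_s=0, ω_r=1
Stage 2: 39(0−ω_c) = −59(1−ω_c)  ⇒  98ω_c = 59  ⇒  ω_c = 59/98
  ⇒ ω_c²/ω_r² = 59/98
Coupling ω_r² = ω_r¹ ⇒ overall = 13/11 × 59/98 = 767/1078

767/1078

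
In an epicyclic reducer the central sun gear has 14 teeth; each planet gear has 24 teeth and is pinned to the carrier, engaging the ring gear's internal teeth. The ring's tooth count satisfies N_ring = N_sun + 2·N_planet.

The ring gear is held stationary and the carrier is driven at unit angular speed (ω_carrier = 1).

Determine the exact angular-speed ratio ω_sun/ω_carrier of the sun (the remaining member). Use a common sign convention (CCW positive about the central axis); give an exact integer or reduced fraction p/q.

N_ring = 14 + 2·24 = 62
14(ω_s−ω_c) = −62(ω_r−ω_c),  ω_r=0, ω_c=1
ω_s = 1 − (62/14)(0−1) = 38/7
ω_s/ω_c = 38/7

38/7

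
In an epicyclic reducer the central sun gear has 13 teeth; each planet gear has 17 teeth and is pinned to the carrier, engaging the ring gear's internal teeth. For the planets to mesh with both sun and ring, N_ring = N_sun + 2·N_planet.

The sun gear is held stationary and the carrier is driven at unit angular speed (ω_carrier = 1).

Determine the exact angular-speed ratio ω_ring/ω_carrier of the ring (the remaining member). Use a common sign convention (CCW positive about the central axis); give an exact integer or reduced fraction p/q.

N_ring = 13 + 2·17 = 47
13(ω_s−ω_c) = −47(ω_r−ω_c),  ω_s=0, ω_c=1
ω_r = 1 − (13/47)(0−1) = 60/47
ω_r/ω_c = 60/47

60/47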